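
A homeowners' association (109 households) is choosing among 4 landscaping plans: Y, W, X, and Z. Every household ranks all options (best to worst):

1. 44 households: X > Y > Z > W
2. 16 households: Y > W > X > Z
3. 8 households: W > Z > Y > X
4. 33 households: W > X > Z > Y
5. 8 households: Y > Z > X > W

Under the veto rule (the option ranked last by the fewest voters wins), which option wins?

X

Last-place votes: Y 33, W 52, X 8, Z 16.
X is ranked last by the fewest voters, so X wins.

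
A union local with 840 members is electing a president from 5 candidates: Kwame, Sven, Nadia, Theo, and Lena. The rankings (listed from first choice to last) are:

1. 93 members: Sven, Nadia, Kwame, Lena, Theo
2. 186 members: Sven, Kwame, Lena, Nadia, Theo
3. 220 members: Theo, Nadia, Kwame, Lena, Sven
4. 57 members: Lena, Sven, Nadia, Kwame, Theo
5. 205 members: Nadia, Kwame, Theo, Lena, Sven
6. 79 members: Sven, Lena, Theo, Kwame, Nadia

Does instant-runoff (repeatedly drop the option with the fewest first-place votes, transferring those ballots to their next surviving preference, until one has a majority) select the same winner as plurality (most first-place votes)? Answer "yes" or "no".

Instant-runoff — R1 Kwame 0, Sven 358, Nadia 205, Theo 220, Lena 57 (Kwame out); R2 Sven 358, Nadia 205, Theo 220, Lena 57 (Lena out); R3 Sven 415, Nadia 205, Theo 220 (Nadia out); R4 Sven 415, Theo 425 (Theo winner). Winner: Theo.
Plurality — first-place votes: Kwame 0, Sven 358, Nadia 205, Theo 220, Lena 57. Winner: Sven.
The two methods disagree.

no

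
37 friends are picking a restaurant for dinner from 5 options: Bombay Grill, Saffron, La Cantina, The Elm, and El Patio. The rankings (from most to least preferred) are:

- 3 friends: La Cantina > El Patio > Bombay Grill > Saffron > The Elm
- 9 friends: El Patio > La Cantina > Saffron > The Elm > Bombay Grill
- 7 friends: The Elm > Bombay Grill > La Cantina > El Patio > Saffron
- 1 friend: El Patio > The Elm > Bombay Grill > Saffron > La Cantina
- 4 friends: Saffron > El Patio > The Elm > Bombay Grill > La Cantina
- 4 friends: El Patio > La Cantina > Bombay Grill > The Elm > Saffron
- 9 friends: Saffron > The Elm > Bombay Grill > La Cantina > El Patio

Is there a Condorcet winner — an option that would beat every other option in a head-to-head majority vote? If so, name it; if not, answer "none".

Checking pairwise contests:
Saffron beats Bombay Grill 22–15.
La Cantina beats Saffron 23–14.
Bombay Grill beats La Cantina 21–16.
Saffron beats The Elm 25–12.
La Cantina beats El Patio 19–18.
Every option loses at least one head-to-head, so there is no Condorcet winner.

none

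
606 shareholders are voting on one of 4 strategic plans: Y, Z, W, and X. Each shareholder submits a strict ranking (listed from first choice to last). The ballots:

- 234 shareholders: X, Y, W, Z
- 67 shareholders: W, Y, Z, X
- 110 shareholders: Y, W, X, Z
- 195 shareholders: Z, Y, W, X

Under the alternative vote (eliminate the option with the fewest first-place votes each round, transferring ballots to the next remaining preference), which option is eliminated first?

W

Round 1: Y 110, Z 195, W 67, X 234. Eliminate W.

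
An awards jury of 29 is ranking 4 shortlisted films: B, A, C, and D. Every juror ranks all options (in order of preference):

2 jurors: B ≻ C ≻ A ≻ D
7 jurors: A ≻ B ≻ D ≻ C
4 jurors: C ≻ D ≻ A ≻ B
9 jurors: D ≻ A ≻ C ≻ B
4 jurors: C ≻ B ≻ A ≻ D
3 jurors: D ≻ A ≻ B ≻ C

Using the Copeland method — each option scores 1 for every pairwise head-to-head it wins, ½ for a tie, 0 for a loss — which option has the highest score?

D

B: loses to A, C, and D → score 0.
A: beats B and C; loses to D → score 2.
C: beats B; loses to A and D → score 1.
D: beats B, A, and C → score 3.
D has the best pairwise record.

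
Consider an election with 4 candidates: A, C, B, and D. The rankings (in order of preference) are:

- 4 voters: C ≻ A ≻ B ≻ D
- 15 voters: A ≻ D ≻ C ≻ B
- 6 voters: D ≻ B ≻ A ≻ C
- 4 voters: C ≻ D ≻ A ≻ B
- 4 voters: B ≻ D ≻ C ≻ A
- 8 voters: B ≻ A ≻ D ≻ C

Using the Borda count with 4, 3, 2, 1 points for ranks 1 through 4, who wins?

A

A: 4·3 + 15·4 + 6·2 + 4·2 + 4·1 + 8·3 = 120
C: 4·4 + 15·2 + 6·1 + 4·4 + 4·2 + 8·1 = 84
B: 4·2 + 15·1 + 6·3 + 4·1 + 4·4 + 8·4 = 93
D: 4·1 + 15·3 + 6·4 + 4·3 + 4·3 + 8·2 = 113
A has the highest Borda score (120).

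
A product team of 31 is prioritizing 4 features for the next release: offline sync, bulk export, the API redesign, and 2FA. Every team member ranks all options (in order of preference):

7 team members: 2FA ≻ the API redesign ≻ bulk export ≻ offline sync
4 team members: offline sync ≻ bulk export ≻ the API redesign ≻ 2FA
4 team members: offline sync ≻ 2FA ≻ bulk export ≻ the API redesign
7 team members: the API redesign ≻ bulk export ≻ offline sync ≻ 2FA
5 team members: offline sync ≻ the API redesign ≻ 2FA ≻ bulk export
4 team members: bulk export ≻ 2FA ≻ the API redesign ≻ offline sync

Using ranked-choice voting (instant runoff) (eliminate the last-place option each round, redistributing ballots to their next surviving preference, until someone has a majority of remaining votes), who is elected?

Round 1: offline sync 13, bulk export 4, the API redesign 7, 2FA 7. Eliminate bulk export.
Round 2: offline sync 13, the API redesign 7, 2FA 11. Eliminate the API redesign.
Round 3: offline sync 20, 2FA 11. Offline sync has a majority.

offline sync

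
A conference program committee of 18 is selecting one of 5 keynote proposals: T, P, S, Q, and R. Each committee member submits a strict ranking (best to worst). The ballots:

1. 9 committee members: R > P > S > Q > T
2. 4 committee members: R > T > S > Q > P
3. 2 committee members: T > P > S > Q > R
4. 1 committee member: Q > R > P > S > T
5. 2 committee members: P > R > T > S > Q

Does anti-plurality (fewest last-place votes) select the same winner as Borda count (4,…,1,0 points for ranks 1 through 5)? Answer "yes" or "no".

no

Anti-plurality — last-place votes: T 10, P 4, S 0, Q 2, R 2. Winner: S.
Borda — scores: T 24, P 43, S 33, Q 19, R 61. Winner: R.
The two methods disagree.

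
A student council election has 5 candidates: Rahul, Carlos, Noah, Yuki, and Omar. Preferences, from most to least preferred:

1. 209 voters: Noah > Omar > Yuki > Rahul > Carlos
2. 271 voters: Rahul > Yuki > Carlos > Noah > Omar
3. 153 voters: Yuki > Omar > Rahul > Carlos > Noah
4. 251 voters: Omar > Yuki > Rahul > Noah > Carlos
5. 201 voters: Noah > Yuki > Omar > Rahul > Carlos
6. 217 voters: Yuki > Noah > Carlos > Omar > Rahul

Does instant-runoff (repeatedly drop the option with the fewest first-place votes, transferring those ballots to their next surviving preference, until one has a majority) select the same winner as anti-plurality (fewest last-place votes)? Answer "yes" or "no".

Instant-runoff — R1 Rahul 271, Carlos 0, Noah 410, Yuki 370, Omar 251 (Carlos out); R2 Rahul 271, Noah 410, Yuki 370, Omar 251 (Omar out); R3 Rahul 271, Noah 410, Yuki 621 (Rahul out); R4 Noah 410, Yuki 892 (Yuki winner). Winner: Yuki.
Anti-plurality — last-place votes: Rahul 217, Carlos 661, Noah 153, Yuki 0, Omar 271. Winner: Yuki.
The two methods agree.

yes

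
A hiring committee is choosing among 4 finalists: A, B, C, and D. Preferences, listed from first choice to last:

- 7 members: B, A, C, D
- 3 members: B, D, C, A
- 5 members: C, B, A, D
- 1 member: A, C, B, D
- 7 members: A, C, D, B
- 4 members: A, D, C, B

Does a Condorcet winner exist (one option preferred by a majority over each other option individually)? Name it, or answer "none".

none

Checking pairwise contests:
B beats A 15–12.
C beats B 17–10.
A beats C 19–8.
A beats D 24–3.
Every option loses at least one head-to-head, so there is no Condorcet winner.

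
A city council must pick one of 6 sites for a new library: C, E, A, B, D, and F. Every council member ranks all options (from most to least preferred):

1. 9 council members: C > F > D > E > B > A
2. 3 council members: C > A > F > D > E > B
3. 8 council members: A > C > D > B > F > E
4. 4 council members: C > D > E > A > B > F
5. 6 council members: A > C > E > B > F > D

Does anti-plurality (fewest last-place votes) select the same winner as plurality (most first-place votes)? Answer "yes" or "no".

yes

Anti-plurality — last-place votes: C 0, E 8, A 9, B 3, D 6, F 4. Winner: C.
Plurality — first-place votes: C 16, E 0, A 14, B 0, D 0, F 0. Winner: C.
The two methods agree.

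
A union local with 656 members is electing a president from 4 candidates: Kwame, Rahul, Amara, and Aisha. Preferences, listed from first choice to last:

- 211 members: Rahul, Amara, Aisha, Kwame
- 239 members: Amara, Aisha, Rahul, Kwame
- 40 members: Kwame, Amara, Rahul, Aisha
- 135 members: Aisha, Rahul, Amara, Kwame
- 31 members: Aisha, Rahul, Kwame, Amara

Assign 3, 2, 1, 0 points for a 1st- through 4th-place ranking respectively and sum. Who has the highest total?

Amara

Kwame: 211·0 + 239·0 + 40·3 + 135·0 + 31·1 = 151
Rahul: 211·3 + 239·1 + 40·1 + 135·2 + 31·2 = 1244
Amara: 211·2 + 239·3 + 40·2 + 135·1 + 31·0 = 1354
Aisha: 211·1 + 239·2 + 40·0 + 135·3 + 31·3 = 1187
Amara has the highest Borda score (1354).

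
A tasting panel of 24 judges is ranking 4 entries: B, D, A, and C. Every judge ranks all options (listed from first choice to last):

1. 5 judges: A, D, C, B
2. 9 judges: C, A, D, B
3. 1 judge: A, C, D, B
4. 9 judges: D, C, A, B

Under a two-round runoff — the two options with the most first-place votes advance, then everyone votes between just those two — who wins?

D

Round 1 first-place votes: B 0, D 9, A 6, C 9.
C and D advance.
Runoff: C is preferred to D by 10 voters; D by 14.
D wins the runoff.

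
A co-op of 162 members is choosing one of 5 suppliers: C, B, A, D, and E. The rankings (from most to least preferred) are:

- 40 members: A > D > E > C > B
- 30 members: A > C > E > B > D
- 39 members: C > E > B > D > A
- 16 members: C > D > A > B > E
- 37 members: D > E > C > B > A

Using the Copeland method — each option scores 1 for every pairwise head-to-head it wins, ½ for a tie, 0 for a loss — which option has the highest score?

C: beats B, A, D, and E → score 4.
B: loses to C, A, D, and E → score 0.
A: beats B and E; loses to C and D → score 2.
D: beats B, A, and E; loses to C → score 3.
E: beats B; loses to C, A, and D → score 1.
C has the best pairwise record.

C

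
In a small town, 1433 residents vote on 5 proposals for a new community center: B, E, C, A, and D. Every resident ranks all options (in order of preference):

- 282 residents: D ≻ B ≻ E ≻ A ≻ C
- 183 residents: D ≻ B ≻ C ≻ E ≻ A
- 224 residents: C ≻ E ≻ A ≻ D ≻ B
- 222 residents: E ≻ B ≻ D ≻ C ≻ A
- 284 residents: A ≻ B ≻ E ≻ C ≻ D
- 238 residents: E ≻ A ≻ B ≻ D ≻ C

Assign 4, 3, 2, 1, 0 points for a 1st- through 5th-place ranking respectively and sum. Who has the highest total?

B: 282·3 + 183·3 + 224·0 + 222·3 + 284·3 + 238·2 = 3389
E: 282·2 + 183·1 + 224·3 + 222·4 + 284·2 + 238·4 = 3827
C: 282·0 + 183·2 + 224·4 + 222·1 + 284·1 + 238·0 = 1768
A: 282·1 + 183·0 + 224·2 + 222·0 + 284·4 + 238·3 = 2580
D: 282·4 + 183·4 + 224·1 + 222·2 + 284·0 + 238·1 = 2766
E has the highest Borda score (3827).

E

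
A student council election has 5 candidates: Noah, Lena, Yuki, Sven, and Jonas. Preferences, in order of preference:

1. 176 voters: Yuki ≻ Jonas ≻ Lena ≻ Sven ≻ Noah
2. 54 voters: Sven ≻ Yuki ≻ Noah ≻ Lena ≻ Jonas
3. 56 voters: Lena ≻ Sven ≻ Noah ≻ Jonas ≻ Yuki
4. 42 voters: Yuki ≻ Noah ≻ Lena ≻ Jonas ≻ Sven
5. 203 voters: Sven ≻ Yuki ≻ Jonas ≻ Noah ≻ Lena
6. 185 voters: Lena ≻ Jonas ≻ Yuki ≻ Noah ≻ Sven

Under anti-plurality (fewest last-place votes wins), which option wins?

Jonas

Last-place votes: Noah 176, Lena 203, Yuki 56, Sven 227, Jonas 54.
Jonas is ranked last by the fewest voters, so Jonas wins.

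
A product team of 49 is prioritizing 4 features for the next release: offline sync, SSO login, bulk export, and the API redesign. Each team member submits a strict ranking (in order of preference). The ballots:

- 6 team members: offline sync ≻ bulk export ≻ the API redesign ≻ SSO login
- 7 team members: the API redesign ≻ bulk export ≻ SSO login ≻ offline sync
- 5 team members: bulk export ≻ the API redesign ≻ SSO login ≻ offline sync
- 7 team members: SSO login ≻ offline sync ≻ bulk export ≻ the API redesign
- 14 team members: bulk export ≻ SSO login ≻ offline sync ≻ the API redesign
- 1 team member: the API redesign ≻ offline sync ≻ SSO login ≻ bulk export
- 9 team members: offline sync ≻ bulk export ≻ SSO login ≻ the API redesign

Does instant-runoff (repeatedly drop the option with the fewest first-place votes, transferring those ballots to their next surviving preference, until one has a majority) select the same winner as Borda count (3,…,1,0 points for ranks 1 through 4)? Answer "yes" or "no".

yes

Instant-runoff — R1 offline sync 15, SSO login 7, bulk export 19, the API redesign 8 (SSO login out); R2 offline sync 22, bulk export 19, the API redesign 8 (the API redesign out); R3 offline sync 23, bulk export 26 (bulk export winner). Winner: bulk export.
Borda — scores: offline sync 75, SSO login 71, bulk export 108, the API redesign 40. Winner: bulk export.
The two methods agree.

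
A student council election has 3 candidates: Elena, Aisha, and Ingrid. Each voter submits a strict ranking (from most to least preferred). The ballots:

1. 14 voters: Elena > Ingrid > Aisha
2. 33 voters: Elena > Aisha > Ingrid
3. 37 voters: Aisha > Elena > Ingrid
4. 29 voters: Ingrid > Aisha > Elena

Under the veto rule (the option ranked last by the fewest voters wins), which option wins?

Last-place votes: Elena 29, Aisha 14, Ingrid 70.
Aisha is ranked last by the fewest voters, so Aisha wins.

Aisha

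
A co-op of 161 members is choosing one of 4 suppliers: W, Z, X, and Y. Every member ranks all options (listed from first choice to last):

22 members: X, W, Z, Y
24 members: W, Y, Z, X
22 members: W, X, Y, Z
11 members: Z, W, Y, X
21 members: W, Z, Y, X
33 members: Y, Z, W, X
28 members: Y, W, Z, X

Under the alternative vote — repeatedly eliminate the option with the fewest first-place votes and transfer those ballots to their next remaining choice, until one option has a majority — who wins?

W

Round 1: W 67, Z 11, X 22, Y 61. Eliminate Z.
Round 2: W 78, X 22, Y 61. Eliminate X.
Round 3: W 100, Y 61. W has a majority.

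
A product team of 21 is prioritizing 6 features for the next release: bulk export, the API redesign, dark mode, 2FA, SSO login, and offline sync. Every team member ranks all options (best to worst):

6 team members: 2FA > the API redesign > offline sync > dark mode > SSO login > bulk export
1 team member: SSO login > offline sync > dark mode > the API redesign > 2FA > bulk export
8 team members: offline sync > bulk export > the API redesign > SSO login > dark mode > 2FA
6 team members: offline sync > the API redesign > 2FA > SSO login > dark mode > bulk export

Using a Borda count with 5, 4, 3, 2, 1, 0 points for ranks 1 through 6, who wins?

offline sync

bulk export: 6·0 + 1·0 + 8·4 + 6·0 = 32
the API redesign: 6·4 + 1·2 + 8·3 + 6·4 = 74
dark mode: 6·2 + 1·3 + 8·1 + 6·1 = 29
2FA: 6·5 + 1·1 + 8·0 + 6·3 = 49
SSO login: 6·1 + 1·5 + 8·2 + 6·2 = 39
offline sync: 6·3 + 1·4 + 8·5 + 6·5 = 92
offline sync has the highest Borda score (92).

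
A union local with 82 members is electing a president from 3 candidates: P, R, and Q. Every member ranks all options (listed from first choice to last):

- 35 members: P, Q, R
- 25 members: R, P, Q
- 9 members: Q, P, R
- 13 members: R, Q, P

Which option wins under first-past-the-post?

R

First-place votes: P 35, R 38, Q 9.
R has the most first-place votes.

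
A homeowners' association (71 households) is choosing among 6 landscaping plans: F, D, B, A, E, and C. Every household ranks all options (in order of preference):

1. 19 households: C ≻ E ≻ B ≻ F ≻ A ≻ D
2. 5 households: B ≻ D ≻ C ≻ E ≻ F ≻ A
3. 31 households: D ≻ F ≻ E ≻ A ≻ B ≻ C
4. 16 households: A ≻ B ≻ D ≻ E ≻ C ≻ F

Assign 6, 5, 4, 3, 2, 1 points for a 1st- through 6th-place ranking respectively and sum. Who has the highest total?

F: 19·3 + 5·2 + 31·5 + 16·1 = 238
D: 19·1 + 5·5 + 31·6 + 16·4 = 294
B: 19·4 + 5·6 + 31·2 + 16·5 = 248
A: 19·2 + 5·1 + 31·3 + 16·6 = 232
E: 19·5 + 5·3 + 31·4 + 16·3 = 282
C: 19·6 + 5·4 + 31·1 + 16·2 = 197
D has the highest Borda score (294).

D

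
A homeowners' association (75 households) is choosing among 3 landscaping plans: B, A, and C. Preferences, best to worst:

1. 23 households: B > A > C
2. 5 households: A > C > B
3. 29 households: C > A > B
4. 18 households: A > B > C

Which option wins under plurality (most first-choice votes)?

C

First-place votes: B 23, A 23, C 29.
C has the most first-place votes.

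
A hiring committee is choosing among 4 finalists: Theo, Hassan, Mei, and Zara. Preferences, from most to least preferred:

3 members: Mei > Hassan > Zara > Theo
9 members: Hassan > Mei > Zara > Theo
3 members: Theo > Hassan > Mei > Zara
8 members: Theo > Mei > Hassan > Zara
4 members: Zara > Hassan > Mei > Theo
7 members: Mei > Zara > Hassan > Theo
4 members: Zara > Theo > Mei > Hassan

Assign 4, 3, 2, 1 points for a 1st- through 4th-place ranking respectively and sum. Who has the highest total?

Theo: 3·1 + 9·1 + 3·4 + 8·4 + 4·1 + 7·1 + 4·3 = 79
Hassan: 3·3 + 9·4 + 3·3 + 8·2 + 4·3 + 7·2 + 4·1 = 100
Mei: 3·4 + 9·3 + 3·2 + 8·3 + 4·2 + 7·4 + 4·2 = 113
Zara: 3·2 + 9·2 + 3·1 + 8·1 + 4·4 + 7·3 + 4·4 = 88
Mei has the highest Borda score (113).

Mei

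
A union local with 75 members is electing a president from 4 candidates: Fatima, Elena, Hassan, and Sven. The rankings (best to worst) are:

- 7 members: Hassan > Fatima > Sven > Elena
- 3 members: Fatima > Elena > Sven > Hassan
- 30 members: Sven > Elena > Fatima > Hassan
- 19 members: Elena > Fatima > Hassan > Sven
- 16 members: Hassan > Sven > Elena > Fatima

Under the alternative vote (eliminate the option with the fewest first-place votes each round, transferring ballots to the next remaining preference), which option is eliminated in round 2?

Elena

Round 1: Fatima 3, Elena 19, Hassan 23, Sven 30. Eliminate Fatima.
Round 2: Elena 22, Hassan 23, Sven 30. Eliminate Elena.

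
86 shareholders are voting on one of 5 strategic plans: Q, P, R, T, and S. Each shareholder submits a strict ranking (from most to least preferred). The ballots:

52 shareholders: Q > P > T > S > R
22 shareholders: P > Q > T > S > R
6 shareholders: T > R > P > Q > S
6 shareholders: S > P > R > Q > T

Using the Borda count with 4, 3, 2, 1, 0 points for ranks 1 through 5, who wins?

Q

Q: 52·4 + 22·3 + 6·1 + 6·1 = 286
P: 52·3 + 22·4 + 6·2 + 6·3 = 274
R: 52·0 + 22·0 + 6·3 + 6·2 = 30
T: 52·2 + 22·2 + 6·4 + 6·0 = 172
S: 52·1 + 22·1 + 6·0 + 6·4 = 98
Q has the highest Borda score (286).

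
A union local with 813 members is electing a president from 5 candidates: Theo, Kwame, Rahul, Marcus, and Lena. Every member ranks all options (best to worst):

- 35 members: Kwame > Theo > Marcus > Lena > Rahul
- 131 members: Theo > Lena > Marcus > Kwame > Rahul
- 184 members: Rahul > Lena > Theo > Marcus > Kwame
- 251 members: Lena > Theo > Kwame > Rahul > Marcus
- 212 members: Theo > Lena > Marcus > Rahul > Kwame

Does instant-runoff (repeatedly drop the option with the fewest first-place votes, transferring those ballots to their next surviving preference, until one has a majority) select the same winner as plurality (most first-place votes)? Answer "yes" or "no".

Instant-runoff — R1 Theo 343, Kwame 35, Rahul 184, Marcus 0, Lena 251 (Marcus out); R2 Theo 343, Kwame 35, Rahul 184, Lena 251 (Kwame out); R3 Theo 378, Rahul 184, Lena 251 (Rahul out); R4 Theo 378, Lena 435 (Lena winner). Winner: Lena.
Plurality — first-place votes: Theo 343, Kwame 35, Rahul 184, Marcus 0, Lena 251. Winner: Theo.
The two methods disagree.

no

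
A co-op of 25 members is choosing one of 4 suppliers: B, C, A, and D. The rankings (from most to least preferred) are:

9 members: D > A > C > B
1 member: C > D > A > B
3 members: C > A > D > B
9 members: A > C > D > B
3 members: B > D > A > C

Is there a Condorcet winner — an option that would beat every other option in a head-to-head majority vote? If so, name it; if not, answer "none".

Checking pairwise contests:
C beats B 22–3.
A beats C 21–4.
D beats A 13–12.
C beats D 13–12.
Every option loses at least one head-to-head, so there is no Condorcet winner.

none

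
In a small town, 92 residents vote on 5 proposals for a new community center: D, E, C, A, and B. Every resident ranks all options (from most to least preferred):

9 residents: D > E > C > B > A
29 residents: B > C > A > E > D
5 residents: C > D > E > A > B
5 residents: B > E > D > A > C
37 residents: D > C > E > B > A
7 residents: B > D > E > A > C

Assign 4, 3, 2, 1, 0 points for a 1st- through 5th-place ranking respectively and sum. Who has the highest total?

D: 9·4 + 29·0 + 5·3 + 5·2 + 37·4 + 7·3 = 230
E: 9·3 + 29·1 + 5·2 + 5·3 + 37·2 + 7·2 = 169
C: 9·2 + 29·3 + 5·4 + 5·0 + 37·3 + 7·0 = 236
A: 9·0 + 29·2 + 5·1 + 5·1 + 37·0 + 7·1 = 75
B: 9·1 + 29·4 + 5·0 + 5·4 + 37·1 + 7·4 = 210
C has the highest Borda score (236).

C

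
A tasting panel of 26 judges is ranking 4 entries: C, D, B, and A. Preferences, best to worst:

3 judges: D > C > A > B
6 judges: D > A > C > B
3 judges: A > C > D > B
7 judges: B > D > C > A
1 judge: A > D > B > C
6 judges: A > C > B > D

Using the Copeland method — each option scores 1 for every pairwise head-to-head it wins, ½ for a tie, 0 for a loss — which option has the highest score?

C: beats B; loses to D and A → score 1.
D: beats C and A; ties B → score 2.5.
B: ties D; loses to C and A → score 0.5.
A: beats C and B; loses to D → score 2.
D has the best pairwise record.

D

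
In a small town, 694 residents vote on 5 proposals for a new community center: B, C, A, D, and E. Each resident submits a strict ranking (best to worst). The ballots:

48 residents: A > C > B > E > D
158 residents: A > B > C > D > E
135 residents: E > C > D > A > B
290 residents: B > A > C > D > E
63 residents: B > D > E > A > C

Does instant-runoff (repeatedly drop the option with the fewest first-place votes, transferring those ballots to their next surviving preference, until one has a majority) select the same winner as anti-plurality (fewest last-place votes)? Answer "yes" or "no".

Instant-runoff — R1 B 353, C 0, A 206, D 0, E 135 (B winner). Winner: B.
Anti-plurality — last-place votes: B 135, C 63, A 0, D 48, E 448. Winner: A.
The two methods disagree.

no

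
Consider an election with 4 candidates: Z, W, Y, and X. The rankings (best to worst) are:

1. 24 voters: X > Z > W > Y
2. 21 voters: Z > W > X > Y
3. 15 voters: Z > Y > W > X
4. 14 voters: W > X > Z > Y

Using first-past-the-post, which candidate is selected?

First-place votes: Z 36, W 14, Y 0, X 24.
Z has the most first-place votes.

Z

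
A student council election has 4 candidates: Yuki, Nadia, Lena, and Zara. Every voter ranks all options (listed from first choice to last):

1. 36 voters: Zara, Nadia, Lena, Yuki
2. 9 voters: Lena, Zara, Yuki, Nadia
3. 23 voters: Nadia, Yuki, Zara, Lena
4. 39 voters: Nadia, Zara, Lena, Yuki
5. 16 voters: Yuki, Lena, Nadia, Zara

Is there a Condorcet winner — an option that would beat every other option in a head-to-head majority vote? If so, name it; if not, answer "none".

Nadia vs Yuki: 98–25 for Nadia.
Nadia vs Lena: 98–25 for Nadia.
Nadia vs Zara: 78–45 for Nadia.
Nadia beats every other option head-to-head.

Nadia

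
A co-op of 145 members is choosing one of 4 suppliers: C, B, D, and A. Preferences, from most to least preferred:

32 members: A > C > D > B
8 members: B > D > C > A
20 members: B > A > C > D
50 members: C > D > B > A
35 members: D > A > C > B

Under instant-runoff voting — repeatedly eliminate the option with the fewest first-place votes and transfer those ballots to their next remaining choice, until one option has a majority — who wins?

Round 1: C 50, B 28, D 35, A 32. Eliminate B.
Round 2: C 50, D 43, A 52. Eliminate D.
Round 3: C 58, A 87. A has a majority.

A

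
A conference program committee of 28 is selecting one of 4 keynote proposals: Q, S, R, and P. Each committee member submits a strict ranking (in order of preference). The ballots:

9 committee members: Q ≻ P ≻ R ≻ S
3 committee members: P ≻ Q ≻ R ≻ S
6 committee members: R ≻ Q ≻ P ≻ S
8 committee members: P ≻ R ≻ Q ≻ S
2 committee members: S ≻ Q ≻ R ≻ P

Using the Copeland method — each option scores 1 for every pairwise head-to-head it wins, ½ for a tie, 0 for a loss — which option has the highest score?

Q

Q: beats S and P; ties R → score 2.5.
S: loses to Q, R, and P → score 0.
R: beats S; ties Q; loses to P → score 1.5.
P: beats S and R; loses to Q → score 2.
Q has the best pairwise record.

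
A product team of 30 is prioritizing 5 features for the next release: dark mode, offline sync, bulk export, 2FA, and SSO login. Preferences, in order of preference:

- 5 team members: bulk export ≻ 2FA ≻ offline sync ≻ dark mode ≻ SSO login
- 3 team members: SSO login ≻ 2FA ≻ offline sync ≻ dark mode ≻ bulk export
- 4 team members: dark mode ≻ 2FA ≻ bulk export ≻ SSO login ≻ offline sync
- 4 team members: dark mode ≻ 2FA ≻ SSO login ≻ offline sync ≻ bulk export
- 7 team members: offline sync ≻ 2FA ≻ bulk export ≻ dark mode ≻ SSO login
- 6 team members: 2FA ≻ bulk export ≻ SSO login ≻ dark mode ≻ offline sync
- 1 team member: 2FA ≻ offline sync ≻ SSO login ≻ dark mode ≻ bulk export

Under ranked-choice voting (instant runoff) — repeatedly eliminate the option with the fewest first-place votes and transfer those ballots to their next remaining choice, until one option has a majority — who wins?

Round 1: dark mode 8, offline sync 7, bulk export 5, 2FA 7, SSO login 3. Eliminate SSO login.
Round 2: dark mode 8, offline sync 7, bulk export 5, 2FA 10. Eliminate bulk export.
Round 3: dark mode 8, offline sync 7, 2FA 15. Eliminate offline sync.
Round 4: dark mode 8, 2FA 22. 2FA has a majority.

2FA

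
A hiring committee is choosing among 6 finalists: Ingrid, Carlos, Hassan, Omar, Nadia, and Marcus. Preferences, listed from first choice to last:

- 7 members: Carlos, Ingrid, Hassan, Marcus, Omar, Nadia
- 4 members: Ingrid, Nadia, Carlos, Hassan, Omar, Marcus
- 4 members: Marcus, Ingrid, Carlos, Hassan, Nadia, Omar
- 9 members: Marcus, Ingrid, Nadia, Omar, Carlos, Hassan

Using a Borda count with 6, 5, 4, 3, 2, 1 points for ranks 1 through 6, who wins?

Ingrid: 7·5 + 4·6 + 4·5 + 9·5 = 124
Carlos: 7·6 + 4·4 + 4·4 + 9·2 = 92
Hassan: 7·4 + 4·3 + 4·3 + 9·1 = 61
Omar: 7·2 + 4·2 + 4·1 + 9·3 = 53
Nadia: 7·1 + 4·5 + 4·2 + 9·4 = 71
Marcus: 7·3 + 4·1 + 4·6 + 9·6 = 103
Ingrid has the highest Borda score (124).

Ingrid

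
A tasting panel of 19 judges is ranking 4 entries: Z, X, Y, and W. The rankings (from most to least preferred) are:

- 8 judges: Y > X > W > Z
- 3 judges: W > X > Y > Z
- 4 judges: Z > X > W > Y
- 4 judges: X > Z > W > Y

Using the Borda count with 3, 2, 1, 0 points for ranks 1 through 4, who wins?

Z: 8·0 + 3·0 + 4·3 + 4·2 = 20
X: 8·2 + 3·2 + 4·2 + 4·3 = 42
Y: 8·3 + 3·1 + 4·0 + 4·0 = 27
W: 8·1 + 3·3 + 4·1 + 4·1 = 25
X has the highest Borda score (42).

X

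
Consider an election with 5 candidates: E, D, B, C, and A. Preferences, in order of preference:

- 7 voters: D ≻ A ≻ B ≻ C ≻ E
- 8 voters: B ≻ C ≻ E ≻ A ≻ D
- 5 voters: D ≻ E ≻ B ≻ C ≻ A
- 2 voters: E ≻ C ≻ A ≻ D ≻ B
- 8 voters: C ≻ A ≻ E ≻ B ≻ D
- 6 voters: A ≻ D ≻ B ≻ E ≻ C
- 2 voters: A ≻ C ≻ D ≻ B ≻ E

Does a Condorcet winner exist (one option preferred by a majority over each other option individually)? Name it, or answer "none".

none

Checking pairwise contests:
D beats E 20–18.
C beats D 20–18.
D beats B 22–16.
B beats C 26–12.
C beats A 23–15.
Every option loses at least one head-to-head, so there is no Condorcet winner.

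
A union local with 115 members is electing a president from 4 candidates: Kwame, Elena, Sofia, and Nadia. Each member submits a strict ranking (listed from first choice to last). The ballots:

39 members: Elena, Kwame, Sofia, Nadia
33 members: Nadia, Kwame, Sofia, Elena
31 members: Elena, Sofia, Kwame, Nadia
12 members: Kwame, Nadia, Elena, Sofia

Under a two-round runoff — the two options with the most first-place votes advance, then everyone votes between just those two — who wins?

Elena

Round 1 first-place votes: Kwame 12, Elena 70, Sofia 0, Nadia 33.
Elena and Nadia advance.
Runoff: Elena is preferred to Nadia by 70 voters; Nadia by 45.
Elena wins the runoff.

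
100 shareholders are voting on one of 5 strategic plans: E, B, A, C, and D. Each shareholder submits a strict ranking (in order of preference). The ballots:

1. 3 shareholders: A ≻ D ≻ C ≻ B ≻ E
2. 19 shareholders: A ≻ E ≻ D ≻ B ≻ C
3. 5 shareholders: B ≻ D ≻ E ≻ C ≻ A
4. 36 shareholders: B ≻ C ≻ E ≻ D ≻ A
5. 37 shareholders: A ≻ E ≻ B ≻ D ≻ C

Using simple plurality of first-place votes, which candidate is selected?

A

First-place votes: E 0, B 41, A 59, C 0, D 0.
A has the most first-place votes.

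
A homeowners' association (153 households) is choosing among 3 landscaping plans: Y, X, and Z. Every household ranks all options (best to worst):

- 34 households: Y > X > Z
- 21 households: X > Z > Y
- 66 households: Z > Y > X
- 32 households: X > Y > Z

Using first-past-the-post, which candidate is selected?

Z

First-place votes: Y 34, X 53, Z 66.
Z has the most first-place votes.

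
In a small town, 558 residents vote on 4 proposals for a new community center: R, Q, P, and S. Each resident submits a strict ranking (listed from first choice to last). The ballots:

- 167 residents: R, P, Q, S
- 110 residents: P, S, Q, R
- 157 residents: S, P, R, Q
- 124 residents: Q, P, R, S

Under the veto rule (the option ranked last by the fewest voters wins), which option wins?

P

Last-place votes: R 110, Q 157, P 0, S 291.
P is ranked last by the fewest voters, so P wins.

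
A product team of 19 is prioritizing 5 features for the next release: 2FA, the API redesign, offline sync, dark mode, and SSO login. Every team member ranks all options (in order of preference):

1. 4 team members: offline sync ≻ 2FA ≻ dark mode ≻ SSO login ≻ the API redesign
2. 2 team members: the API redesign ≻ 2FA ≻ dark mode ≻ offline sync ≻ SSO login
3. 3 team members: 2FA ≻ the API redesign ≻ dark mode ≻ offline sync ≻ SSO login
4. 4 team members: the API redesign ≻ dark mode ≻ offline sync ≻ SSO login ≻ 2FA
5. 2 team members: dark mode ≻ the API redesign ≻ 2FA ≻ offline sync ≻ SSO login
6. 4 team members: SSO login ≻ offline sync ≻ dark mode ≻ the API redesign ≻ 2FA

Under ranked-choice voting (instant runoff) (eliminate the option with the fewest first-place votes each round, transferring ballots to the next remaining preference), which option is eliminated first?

dark mode

Round 1: 2FA 3, the API redesign 6, offline sync 4, dark mode 2, SSO login 4. Eliminate dark mode.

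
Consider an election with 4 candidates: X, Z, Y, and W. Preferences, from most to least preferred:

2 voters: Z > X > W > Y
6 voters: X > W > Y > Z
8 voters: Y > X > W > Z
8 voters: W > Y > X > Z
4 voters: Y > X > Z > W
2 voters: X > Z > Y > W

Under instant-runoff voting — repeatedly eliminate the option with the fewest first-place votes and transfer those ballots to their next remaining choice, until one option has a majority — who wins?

Round 1: X 8, Z 2, Y 12, W 8. Eliminate Z.
Round 2: X 10, Y 12, W 8. Eliminate W.
Round 3: X 10, Y 20. Y has a majority.

Y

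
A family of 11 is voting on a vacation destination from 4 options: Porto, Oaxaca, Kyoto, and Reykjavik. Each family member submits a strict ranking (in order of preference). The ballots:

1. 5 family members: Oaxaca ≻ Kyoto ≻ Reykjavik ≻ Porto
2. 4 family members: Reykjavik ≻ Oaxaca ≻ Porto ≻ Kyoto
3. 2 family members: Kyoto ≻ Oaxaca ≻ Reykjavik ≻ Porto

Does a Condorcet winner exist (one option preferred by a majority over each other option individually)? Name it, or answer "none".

Oaxaca

Oaxaca vs Porto: 11–0 for Oaxaca.
Oaxaca vs Kyoto: 9–2 for Oaxaca.
Oaxaca vs Reykjavik: 7–4 for Oaxaca.
Oaxaca beats every other option head-to-head.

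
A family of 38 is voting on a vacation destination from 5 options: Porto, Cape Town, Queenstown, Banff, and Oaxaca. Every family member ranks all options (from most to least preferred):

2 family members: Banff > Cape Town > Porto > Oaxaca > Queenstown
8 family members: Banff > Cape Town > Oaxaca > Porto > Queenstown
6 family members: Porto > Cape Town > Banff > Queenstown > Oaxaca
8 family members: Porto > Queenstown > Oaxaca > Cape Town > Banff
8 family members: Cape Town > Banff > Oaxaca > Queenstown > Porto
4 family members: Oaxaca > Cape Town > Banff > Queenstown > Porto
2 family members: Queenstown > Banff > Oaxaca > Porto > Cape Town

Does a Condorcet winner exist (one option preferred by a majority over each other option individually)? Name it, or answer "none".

Cape Town

Cape Town vs Porto: 22–16 for Cape Town.
Cape Town vs Queenstown: 28–10 for Cape Town.
Cape Town vs Banff: 26–12 for Cape Town.
Cape Town vs Oaxaca: 24–14 for Cape Town.
Cape Town beats every other option head-to-head.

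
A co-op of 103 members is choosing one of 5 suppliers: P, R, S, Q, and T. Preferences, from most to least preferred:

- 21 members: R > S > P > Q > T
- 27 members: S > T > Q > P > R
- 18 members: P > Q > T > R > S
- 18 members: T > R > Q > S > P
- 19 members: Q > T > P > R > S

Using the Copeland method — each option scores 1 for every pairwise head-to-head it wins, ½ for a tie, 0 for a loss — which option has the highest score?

P: beats R; loses to S, Q, and T → score 1.
R: beats S; loses to P, Q, and T → score 1.
S: beats P; loses to R, Q, and T → score 1.
Q: beats P, R, S, and T → score 4.
T: beats P, R, and S; loses to Q → score 3.
Q has the best pairwise record.

Q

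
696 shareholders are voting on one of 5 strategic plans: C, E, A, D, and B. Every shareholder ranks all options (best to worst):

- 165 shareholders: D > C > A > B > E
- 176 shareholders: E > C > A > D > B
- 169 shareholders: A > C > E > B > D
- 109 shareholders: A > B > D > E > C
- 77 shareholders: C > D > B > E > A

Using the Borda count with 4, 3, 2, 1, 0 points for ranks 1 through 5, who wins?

C

C: 165·3 + 176·3 + 169·3 + 109·0 + 77·4 = 1838
E: 165·0 + 176·4 + 169·2 + 109·1 + 77·1 = 1228
A: 165·2 + 176·2 + 169·4 + 109·4 + 77·0 = 1794
D: 165·4 + 176·1 + 169·0 + 109·2 + 77·3 = 1285
B: 165·1 + 176·0 + 169·1 + 109·3 + 77·2 = 815
C has the highest Borda score (1838).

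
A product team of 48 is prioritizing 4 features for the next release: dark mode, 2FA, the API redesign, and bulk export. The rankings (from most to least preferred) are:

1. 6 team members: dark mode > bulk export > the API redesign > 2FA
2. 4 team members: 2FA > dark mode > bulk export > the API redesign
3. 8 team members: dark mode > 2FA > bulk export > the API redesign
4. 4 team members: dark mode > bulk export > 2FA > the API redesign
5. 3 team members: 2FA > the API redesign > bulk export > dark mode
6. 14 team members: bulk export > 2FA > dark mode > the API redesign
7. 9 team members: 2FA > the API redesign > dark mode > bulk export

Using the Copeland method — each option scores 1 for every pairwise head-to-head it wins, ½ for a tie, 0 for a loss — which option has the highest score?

dark mode: beats the API redesign and bulk export; loses to 2FA → score 2.
2FA: beats dark mode and the API redesign; ties bulk export → score 2.5.
the API redesign: loses to dark mode, 2FA, and bulk export → score 0.
bulk export: beats the API redesign; ties 2FA; loses to dark mode → score 1.5.
2FA has the best pairwise record.

2FA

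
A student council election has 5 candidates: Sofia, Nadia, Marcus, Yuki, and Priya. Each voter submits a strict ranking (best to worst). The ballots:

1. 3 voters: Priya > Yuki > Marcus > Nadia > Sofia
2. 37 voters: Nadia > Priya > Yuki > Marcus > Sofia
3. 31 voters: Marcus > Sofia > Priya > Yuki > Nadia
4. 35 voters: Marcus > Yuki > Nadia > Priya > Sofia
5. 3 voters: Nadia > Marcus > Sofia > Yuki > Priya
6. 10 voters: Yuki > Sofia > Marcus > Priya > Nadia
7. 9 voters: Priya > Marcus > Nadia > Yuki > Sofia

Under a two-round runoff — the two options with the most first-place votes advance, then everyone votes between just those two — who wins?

Marcus

Round 1 first-place votes: Sofia 0, Nadia 40, Marcus 66, Yuki 10, Priya 12.
Marcus and Nadia advance.
Runoff: Marcus is preferred to Nadia by 88 voters; Nadia by 40.
Marcus wins the runoff.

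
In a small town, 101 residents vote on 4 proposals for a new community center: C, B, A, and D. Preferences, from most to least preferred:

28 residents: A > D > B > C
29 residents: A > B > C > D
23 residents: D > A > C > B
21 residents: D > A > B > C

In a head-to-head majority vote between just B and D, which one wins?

D

Voters preferring B to D: 29; preferring D to B: 72.
D wins the head-to-head.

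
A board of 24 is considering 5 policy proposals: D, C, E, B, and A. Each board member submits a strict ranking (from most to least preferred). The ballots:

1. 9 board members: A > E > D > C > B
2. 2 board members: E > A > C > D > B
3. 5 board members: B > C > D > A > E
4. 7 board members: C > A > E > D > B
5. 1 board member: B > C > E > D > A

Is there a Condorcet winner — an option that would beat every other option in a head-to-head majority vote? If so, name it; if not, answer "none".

C

C vs D: 15–9 for C.
C vs E: 13–11 for C.
C vs B: 18–6 for C.
C vs A: 13–11 for C.
C beats every other option head-to-head.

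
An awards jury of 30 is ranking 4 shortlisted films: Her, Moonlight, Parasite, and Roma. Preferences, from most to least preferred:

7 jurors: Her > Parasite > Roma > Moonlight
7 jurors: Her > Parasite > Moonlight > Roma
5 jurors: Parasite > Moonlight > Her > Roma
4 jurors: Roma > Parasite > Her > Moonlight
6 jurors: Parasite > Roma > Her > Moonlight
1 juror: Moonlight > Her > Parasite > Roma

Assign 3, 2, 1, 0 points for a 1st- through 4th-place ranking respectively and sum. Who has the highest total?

Her: 7·3 + 7·3 + 5·1 + 4·1 + 6·1 + 1·2 = 59
Moonlight: 7·0 + 7·1 + 5·2 + 4·0 + 6·0 + 1·3 = 20
Parasite: 7·2 + 7·2 + 5·3 + 4·2 + 6·3 + 1·1 = 70
Roma: 7·1 + 7·0 + 5·0 + 4·3 + 6·2 + 1·0 = 31
Parasite has the highest Borda score (70).

Parasite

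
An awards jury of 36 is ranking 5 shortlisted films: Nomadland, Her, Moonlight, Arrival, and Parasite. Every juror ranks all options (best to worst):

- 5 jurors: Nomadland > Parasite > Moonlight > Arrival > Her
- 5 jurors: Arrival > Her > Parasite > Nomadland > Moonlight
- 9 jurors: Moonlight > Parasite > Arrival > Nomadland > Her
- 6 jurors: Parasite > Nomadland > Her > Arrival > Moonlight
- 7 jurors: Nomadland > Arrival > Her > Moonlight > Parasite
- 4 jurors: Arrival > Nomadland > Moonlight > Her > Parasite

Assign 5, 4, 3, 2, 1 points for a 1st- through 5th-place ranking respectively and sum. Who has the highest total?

Nomadland: 5·5 + 5·2 + 9·2 + 6·4 + 7·5 + 4·4 = 128
Her: 5·1 + 5·4 + 9·1 + 6·3 + 7·3 + 4·2 = 81
Moonlight: 5·3 + 5·1 + 9·5 + 6·1 + 7·2 + 4·3 = 97
Arrival: 5·2 + 5·5 + 9·3 + 6·2 + 7·4 + 4·5 = 122
Parasite: 5·4 + 5·3 + 9·4 + 6·5 + 7·1 + 4·1 = 112
Nomadland has the highest Borda score (128).

Nomadland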